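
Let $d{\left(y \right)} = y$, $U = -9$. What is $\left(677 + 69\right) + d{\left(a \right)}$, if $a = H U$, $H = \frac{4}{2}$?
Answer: $728$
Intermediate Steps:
$H = 2$ ($H = 4 \cdot \frac{1}{2} = 2$)
$a = -18$ ($a = 2 \left(-9\right) = -18$)
$\left(677 + 69\right) + d{\left(a \right)} = \left(677 + 69\right) - 18 = 746 - 18 = 728$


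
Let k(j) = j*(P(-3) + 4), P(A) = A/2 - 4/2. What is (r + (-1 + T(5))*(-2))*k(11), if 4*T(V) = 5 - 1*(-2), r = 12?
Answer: 231/4 ≈ 57.750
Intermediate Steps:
T(V) = 7/4 (T(V) = (5 - 1*(-2))/4 = (5 + 2)/4 = (¼)*7 = 7/4)
P(A) = -2 + A/2 (P(A) = A*(½) - 4*½ = A/2 - 2 = -2 + A/2)
k(j) = j/2 (k(j) = j*((-2 + (½)*(-3)) + 4) = j*((-2 - 3/2) + 4) = j*(-7/2 + 4) = j*(½) = j/2)
(r + (-1 + T(5))*(-2))*k(11) = (12 + (-1 + 7/4)*(-2))*((½)*11) = (12 + (¾)*(-2))*(11/2) = (12 - 3/2)*(11/2) = (21/2)*(11/2) = 231/4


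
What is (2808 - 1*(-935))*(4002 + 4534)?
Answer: 31950248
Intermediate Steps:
(2808 - 1*(-935))*(4002 + 4534) = (2808 + 935)*8536 = 3743*8536 = 31950248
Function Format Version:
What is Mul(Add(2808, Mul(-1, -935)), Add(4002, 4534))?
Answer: 31950248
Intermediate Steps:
Mul(Add(2808, Mul(-1, -935)), Add(4002, 4534)) = Mul(Add(2808, 935), 8536) = Mul(3743, 8536) = 31950248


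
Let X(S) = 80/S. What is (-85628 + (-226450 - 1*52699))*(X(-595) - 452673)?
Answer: 2807120715433/17 ≈ 1.6512e+11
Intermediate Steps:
(-85628 + (-226450 - 1*52699))*(X(-595) - 452673) = (-85628 + (-226450 - 1*52699))*(80/(-595) - 452673) = (-85628 + (-226450 - 52699))*(80*(-1/595) - 452673) = (-85628 - 279149)*(-16/119 - 452673) = -364777*(-53868103/119) = 2807120715433/17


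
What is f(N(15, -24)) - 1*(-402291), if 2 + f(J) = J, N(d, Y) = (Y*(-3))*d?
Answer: 403369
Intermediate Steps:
N(d, Y) = -3*Y*d (N(d, Y) = (-3*Y)*d = -3*Y*d)
f(J) = -2 + J
f(N(15, -24)) - 1*(-402291) = (-2 - 3*(-24)*15) - 1*(-402291) = (-2 + 1080) + 402291 = 1078 + 402291 = 403369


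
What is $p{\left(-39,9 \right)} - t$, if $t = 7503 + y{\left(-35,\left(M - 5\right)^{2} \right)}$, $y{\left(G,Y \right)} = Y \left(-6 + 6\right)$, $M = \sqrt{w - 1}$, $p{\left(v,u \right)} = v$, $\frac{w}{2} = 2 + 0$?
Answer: $-7542$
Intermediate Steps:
$w = 4$ ($w = 2 \left(2 + 0\right) = 2 \cdot 2 = 4$)
$M = \sqrt{3}$ ($M = \sqrt{4 - 1} = \sqrt{3} \approx 1.732$)
$y{\left(G,Y \right)} = 0$ ($y{\left(G,Y \right)} = Y 0 = 0$)
$t = 7503$ ($t = 7503 + 0 = 7503$)
$p{\left(-39,9 \right)} - t = -39 - 7503 = -7542$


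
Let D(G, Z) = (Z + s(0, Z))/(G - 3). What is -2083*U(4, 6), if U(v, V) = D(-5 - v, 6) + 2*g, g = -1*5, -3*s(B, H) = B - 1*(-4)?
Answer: 389521/18 ≈ 21640.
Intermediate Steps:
s(B, H) = -4/3 - B/3 (s(B, H) = -(B - 1*(-4))/3 = -(B + 4)/3 = -(4 + B)/3 = -4/3 - B/3)
g = -5
D(G, Z) = (-4/3 + Z)/(-3 + G) (D(G, Z) = (Z + (-4/3 - 1/3*0))/(G - 3) = (Z + (-4/3 + 0))/(-3 + G) = (Z - 4/3)/(-3 + G) = (-4/3 + Z)/(-3 + G))
U(v, V) = -10 + 14/(3*(-8 - v)) (U(v, V) = (-4/3 + 6)/(-3 + (-5 - v)) + 2*(-5) = (14/3)/(-8 - v) - 10 = 14/(3*(-8 - v)) - 10 = -10 + 14/(3*(-8 - v)))
-2083*U(4, 6) = -4166*(-127 - 15*4)/(3*(8 + 4)) = -4166*(-127 - 60)/(3*12) = -4166*(-187)/(3*12) = -2083*(-187/18) = 389521/18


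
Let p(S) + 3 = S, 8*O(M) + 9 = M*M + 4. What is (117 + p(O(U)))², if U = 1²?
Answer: 51529/4 ≈ 12882.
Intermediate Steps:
U = 1
O(M) = -5/8 + M²/8 (O(M) = -9/8 + (M*M + 4)/8 = -9/8 + (M² + 4)/8 = -9/8 + (4 + M²)/8 = -9/8 + (½ + M²/8) = -5/8 + M²/8)
p(S) = -3 + S
(117 + p(O(U)))² = (117 + (-3 + (-5/8 + (⅛)*1²)))² = (117 + (-3 + (-5/8 + (⅛)*1)))² = (117 + (-3 + (-5/8 + ⅛)))² = (117 + (-3 - ½))² = (117 - 7/2)² = (227/2)² = 51529/4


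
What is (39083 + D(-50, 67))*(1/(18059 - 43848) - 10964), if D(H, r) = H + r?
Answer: -650326373100/1517 ≈ -4.2869e+8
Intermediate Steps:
(39083 + D(-50, 67))*(1/(18059 - 43848) - 10964) = (39083 + (-50 + 67))*(1/(18059 - 43848) - 10964) = (39083 + 17)*(1/(-25789) - 10964) = 39100*(-1/25789 - 10964) = 39100*(-282750597/25789) = -650326373100/1517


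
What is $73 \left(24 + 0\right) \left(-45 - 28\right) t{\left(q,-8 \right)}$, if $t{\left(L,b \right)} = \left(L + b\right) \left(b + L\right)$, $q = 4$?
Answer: $-2046336$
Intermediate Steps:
$t{\left(L,b \right)} = \left(L + b\right)^{2}$ ($t{\left(L,b \right)} = \left(L + b\right) \left(L + b\right) = \left(L + b\right)^{2}$)
$73 \left(24 + 0\right) \left(-45 - 28\right) t{\left(q,-8 \right)} = 73 \left(24 + 0\right) \left(-45 - 28\right) \left(4 - 8\right)^{2} = 73 \cdot 24 \left(-73\right) \left(-4\right)^{2} = 73 \left(-1752\right) 16 = \left(-127896\right) 16 = -2046336$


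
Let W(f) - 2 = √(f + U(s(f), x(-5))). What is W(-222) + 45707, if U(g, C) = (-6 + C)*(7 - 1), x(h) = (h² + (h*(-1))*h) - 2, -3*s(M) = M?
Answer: 45709 + 3*I*√30 ≈ 45709.0 + 16.432*I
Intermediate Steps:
s(M) = -M/3
x(h) = -2 (x(h) = (h² + (-h)*h) - 2 = (h² - h²) - 2 = 0 - 2 = -2)
U(g, C) = -36 + 6*C (U(g, C) = (-6 + C)*6 = -36 + 6*C)
W(f) = 2 + √(-48 + f) (W(f) = 2 + √(f + (-36 + 6*(-2))) = 2 + √(f + (-36 - 12)) = 2 + √(f - 48) = 2 + √(-48 + f))
W(-222) + 45707 = (2 + √(-48 - 222)) + 45707 = (2 + √(-270)) + 45707 = (2 + 3*I*√30) + 45707 = 45709 + 3*I*√30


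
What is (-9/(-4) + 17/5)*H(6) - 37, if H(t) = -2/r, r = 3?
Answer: -1223/30 ≈ -40.767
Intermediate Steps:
H(t) = -2/3
(-9/(-4) + 17/5)*H(6) - 37 = (-9/(-4) + 17/5)*(-2/3) - 37 = (-9*(-1/4) + 17*(1/5))*(-2/3) - 37 = (9/4 + 17/5)*(-2/3) - 37 = (113/20)*(-2/3) - 37 = -113/30 - 37 = -1223/30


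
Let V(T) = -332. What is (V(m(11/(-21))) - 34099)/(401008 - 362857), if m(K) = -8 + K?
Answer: -11477/12717 ≈ -0.90249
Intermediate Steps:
(V(m(11/(-21))) - 34099)/(401008 - 362857) = (-332 - 34099)/(401008 - 362857) = -34431/38151 = -34431*1/38151 = -11477/12717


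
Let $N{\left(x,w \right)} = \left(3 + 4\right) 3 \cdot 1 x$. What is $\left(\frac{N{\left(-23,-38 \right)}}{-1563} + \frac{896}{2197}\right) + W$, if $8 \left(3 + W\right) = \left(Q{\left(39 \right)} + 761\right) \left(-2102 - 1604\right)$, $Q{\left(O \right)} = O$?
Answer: $- \frac{424205085578}{1144637} \approx -3.706 \cdot 10^{5}$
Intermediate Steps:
$N{\left(x,w \right)} = 21 x$ ($N{\left(x,w \right)} = 7 \cdot 3 x = 21 x$)
$W = -370603$ ($W = -3 + \frac{\left(39 + 761\right) \left(-2102 - 1604\right)}{8} = -3 + \frac{800 \left(-3706\right)}{8} = -3 + \frac{1}{8} \left(-2964800\right) = -3 - 370600 = -370603$)
$\left(\frac{N{\left(-23,-38 \right)}}{-1563} + \frac{896}{2197}\right) + W = \left(\frac{21 \left(-23\right)}{-1563} + \frac{896}{2197}\right) - 370603 = \left(\left(-483\right) \left(- \frac{1}{1563}\right) + 896 \cdot \frac{1}{2197}\right) - 370603 = \left(\frac{161}{521} + \frac{896}{2197}\right) - 370603 = \frac{820533}{1144637} - 370603 = - \frac{424205085578}{1144637}$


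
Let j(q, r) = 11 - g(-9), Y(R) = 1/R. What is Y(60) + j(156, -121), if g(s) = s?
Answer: 1201/60 ≈ 20.017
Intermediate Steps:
j(q, r) = 20 (j(q, r) = 11 - 1*(-9) = 11 + 9 = 20)
Y(60) + j(156, -121) = 1/60 + 20 = 1201/60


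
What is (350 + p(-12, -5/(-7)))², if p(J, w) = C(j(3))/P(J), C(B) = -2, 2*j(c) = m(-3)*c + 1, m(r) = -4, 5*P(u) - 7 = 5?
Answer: 4389025/36 ≈ 1.2192e+5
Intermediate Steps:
P(u) = 12/5 (P(u) = 7/5 + (⅕)*5 = 7/5 + 1 = 12/5)
j(c) = ½ - 2*c (j(c) = (-4*c + 1)/2 = (1 - 4*c)/2 = ½ - 2*c)
p(J, w) = -⅚ (p(J, w) = -2/12/5 = -2*5/12 = -⅚)
(350 + p(-12, -5/(-7)))² = (350 - ⅚)² = (2095/6)² = 4389025/36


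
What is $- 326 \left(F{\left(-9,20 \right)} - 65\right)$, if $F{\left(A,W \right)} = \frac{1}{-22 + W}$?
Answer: $21353$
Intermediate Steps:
$- 326 \left(F{\left(-9,20 \right)} - 65\right) = - 326 \left(\frac{1}{-22 + 20} - 65\right) = - 326 \left(\frac{1}{-2} - 65\right) = - 326 \left(- \frac{1}{2} - 65\right) = \left(-326\right) \left(- \frac{131}{2}\right) = 21353$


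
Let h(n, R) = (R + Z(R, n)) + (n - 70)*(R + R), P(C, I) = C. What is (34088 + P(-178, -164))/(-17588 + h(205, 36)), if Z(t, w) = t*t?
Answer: -16955/3268 ≈ -5.1882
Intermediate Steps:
Z(t, w) = t**2
h(n, R) = R + R**2 + 2*R*(-70 + n) (h(n, R) = (R + R**2) + (n - 70)*(R + R) = (R + R**2) + (-70 + n)*(2*R) = (R + R**2) + 2*R*(-70 + n) = R + R**2 + 2*R*(-70 + n))
(34088 + P(-178, -164))/(-17588 + h(205, 36)) = (34088 - 178)/(-17588 + 36*(-139 + 36 + 2*205)) = 33910/(-17588 + 36*(-139 + 36 + 410)) = 33910/(-17588 + 36*307) = 33910/(-17588 + 11052) = 33910/(-6536) = 33910*(-1/6536) = -16955/3268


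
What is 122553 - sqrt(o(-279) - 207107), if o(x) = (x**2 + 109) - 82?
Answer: 122553 - I*sqrt(129239) ≈ 1.2255e+5 - 359.5*I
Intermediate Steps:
o(x) = 27 + x**2 (o(x) = (109 + x**2) - 82 = 27 + x**2)
122553 - sqrt(o(-279) - 207107) = 122553 - sqrt((27 + (-279)**2) - 207107) = 122553 - sqrt((27 + 77841) - 207107) = 122553 - sqrt(77868 - 207107) = 122553 - sqrt(-129239) = 122553 - I*sqrt(129239)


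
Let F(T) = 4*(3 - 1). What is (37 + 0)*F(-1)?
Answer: 296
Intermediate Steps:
F(T) = 8 (F(T) = 4*2 = 8)
(37 + 0)*F(-1) = (37 + 0)*8 = 37*8 = 296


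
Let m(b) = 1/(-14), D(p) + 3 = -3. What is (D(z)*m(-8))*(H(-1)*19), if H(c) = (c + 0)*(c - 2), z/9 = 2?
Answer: 171/7 ≈ 24.429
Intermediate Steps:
z = 18 (z = 9*2 = 18)
D(p) = -6 (D(p) = -3 - 3 = -6)
m(b) = -1/14
H(c) = c*(-2 + c)
(D(z)*m(-8))*(H(-1)*19) = (-6*(-1/14))*(-(-2 - 1)*19) = 3*(-1*(-3)*19)/7 = 3*(3*19)/7 = (3/7)*57 = 171/7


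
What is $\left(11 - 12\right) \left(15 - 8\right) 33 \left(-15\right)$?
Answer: $3465$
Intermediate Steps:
$\left(11 - 12\right) \left(15 - 8\right) 33 \left(-15\right) = \left(11 - 12\right) 7 \cdot 33 \left(-15\right) = \left(-1\right) 7 \cdot 33 \left(-15\right) = \left(-7\right) 33 \left(-15\right) = \left(-231\right) \left(-15\right) = 3465$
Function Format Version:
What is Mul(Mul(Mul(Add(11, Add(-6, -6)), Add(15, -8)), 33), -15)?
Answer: 3465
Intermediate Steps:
Mul(Mul(Mul(Add(11, Add(-6, -6)), Add(15, -8)), 33), -15) = Mul(Mul(Mul(Add(11, -12), 7), 33), -15) = Mul(Mul(Mul(-1, 7), 33), -15) = Mul(Mul(-7, 33), -15) = Mul(-231, -15) = 3465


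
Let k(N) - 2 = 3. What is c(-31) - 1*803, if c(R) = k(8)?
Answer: -798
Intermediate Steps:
k(N) = 5 (k(N) = 2 + 3 = 5)
c(R) = 5
c(-31) - 1*803 = 5 - 1*803 = 5 - 803 = -798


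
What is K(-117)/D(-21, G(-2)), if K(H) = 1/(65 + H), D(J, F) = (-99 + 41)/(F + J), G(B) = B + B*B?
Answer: -19/3016 ≈ -0.0062997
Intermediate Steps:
G(B) = B + B²
D(J, F) = -58/(F + J)
K(-117)/D(-21, G(-2)) = 1/((65 - 117)*((-58/(-2*(1 - 2) - 21)))) = 1/((-52)*((-58/(-2*(-1) - 21)))) = -1/(52*((-58/(2 - 21)))) = -1/(52*((-58/(-19)))) = -1/(52*((-58*(-1/19)))) = -1/(52*58/19) = -1/52*19/58 = -19/3016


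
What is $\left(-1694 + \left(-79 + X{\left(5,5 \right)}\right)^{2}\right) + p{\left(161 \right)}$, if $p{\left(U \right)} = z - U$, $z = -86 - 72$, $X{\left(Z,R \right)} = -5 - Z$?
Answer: $5908$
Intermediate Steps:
$z = -158$ ($z = -86 - 72 = -158$)
$p{\left(U \right)} = -158 - U$
$\left(-1694 + \left(-79 + X{\left(5,5 \right)}\right)^{2}\right) + p{\left(161 \right)} = \left(-1694 + \left(-79 - 10\right)^{2}\right) - 319 = \left(-1694 + \left(-89\right)^{2}\right) - 319 = \left(-1694 + 7921\right) - 319 = 6227 - 319 = 5908$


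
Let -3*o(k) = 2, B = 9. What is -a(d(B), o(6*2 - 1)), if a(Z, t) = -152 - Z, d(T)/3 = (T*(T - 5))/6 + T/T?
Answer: 173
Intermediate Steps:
d(T) = 3 + T*(-5 + T)/2 (d(T) = 3*((T*(T - 5))/6 + T/T) = 3*((T*(-5 + T))*(⅙) + 1) = 3*(T*(-5 + T)/6 + 1) = 3*(1 + T*(-5 + T)/6) = 3 + T*(-5 + T)/2)
o(k) = -⅔ (o(k) = -⅓*2 = -⅔)
-a(d(B), o(6*2 - 1)) = -(-152 - (3 + (½)*9² - 5/2*9)) = -(-152 - (3 + (½)*81 - 45/2)) = -(-152 - (3 + 81/2 - 45/2)) = -(-152 - 1*21) = -(-152 - 21) = -1*(-173) = 173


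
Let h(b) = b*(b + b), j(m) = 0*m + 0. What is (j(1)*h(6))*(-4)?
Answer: 0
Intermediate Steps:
j(m) = 0 (j(m) = 0 + 0 = 0)
h(b) = 2*b**2 (h(b) = b*(2*b) = 2*b**2)
(j(1)*h(6))*(-4) = (0*(2*6**2))*(-4) = (0*(2*36))*(-4) = (0*72)*(-4) = 0*(-4) = 0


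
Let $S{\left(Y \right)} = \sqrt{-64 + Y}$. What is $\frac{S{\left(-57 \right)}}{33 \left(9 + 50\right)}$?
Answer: $\frac{i}{177} \approx 0.0056497 i$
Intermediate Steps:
$\frac{S{\left(-57 \right)}}{33 \left(9 + 50\right)} = \frac{\sqrt{-64 - 57}}{33 \left(9 + 50\right)} = \frac{\sqrt{-121}}{33 \cdot 59} = \frac{11 i}{1947} = 11 i \frac{1}{1947} = \frac{i}{177}$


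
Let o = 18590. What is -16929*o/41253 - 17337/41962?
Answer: -4402193613027/577019462 ≈ -7629.2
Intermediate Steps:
-16929*o/41253 - 17337/41962 = -16929/(41253/18590) - 17337/41962 = -16929/(41253*(1/18590)) - 17337*1/41962 = -16929/41253/18590 - 17337/41962 = -16929*18590/41253 - 17337/41962 = -104903370/13751 - 17337/41962 = -4402193613027/577019462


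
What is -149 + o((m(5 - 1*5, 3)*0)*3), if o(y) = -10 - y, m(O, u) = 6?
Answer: -159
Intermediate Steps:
-149 + o((m(5 - 1*5, 3)*0)*3) = -149 + (-10 - 6*0*3) = -149 + (-10 - 0*3) = -149 + (-10 - 1*0) = -149 + (-10 + 0) = -149 - 10 = -159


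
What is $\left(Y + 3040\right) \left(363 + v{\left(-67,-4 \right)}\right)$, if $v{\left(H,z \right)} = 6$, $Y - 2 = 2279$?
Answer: $1963449$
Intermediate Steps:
$Y = 2281$ ($Y = 2 + 2279 = 2281$)
$\left(Y + 3040\right) \left(363 + v{\left(-67,-4 \right)}\right) = \left(2281 + 3040\right) \left(363 + 6\right) = 5321 \cdot 369 = 1963449$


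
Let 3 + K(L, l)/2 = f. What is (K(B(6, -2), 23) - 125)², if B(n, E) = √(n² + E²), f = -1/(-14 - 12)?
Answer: 2896804/169 ≈ 17141.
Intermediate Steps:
f = 1/26 (f = -1/(-26) = -1*(-1/26) = 1/26 ≈ 0.038462)
B(n, E) = √(E² + n²)
K(L, l) = -77/13 (K(L, l) = -6 + 2*(1/26) = -6 + 1/13 = -77/13)
(K(B(6, -2), 23) - 125)² = (-77/13 - 125)² = (-1702/13)² = 2896804/169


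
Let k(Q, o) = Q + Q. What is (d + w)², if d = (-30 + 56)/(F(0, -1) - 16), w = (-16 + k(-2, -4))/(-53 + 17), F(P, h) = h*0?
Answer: 5929/5184 ≈ 1.1437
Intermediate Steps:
F(P, h) = 0
k(Q, o) = 2*Q
w = 5/9 (w = (-16 + 2*(-2))/(-53 + 17) = (-16 - 4)/(-36) = -20*(-1/36) = 5/9 ≈ 0.55556)
d = -13/8 (d = (-30 + 56)/(0 - 16) = 26/(-16) = 26*(-1/16) = -13/8 ≈ -1.6250)
(d + w)² = (-13/8 + 5/9)² = (-77/72)² = 5929/5184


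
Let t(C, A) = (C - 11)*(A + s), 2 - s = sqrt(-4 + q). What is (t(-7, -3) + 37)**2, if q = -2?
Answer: 1081 + 1980*I*sqrt(6) ≈ 1081.0 + 4850.0*I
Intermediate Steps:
s = 2 - I*sqrt(6) (s = 2 - sqrt(-4 - 2) = 2 - sqrt(-6) = 2 - I*sqrt(6) ≈ 2.0 - 2.4495*I)
t(C, A) = (-11 + C)*(2 + A - I*sqrt(6)) (t(C, A) = (C - 11)*(A + (2 - I*sqrt(6))) = (-11 + C)*(2 + A - I*sqrt(6)))
(t(-7, -3) + 37)**2 = ((-22 - 11*(-3) - 3*(-7) - 7*(2 - I*sqrt(6)) + 11*I*sqrt(6)) + 37)**2 = ((-22 + 33 + 21 + (-14 + 7*I*sqrt(6)) + 11*I*sqrt(6)) + 37)**2 = ((18 + 18*I*sqrt(6)) + 37)**2 = (55 + 18*I*sqrt(6))**2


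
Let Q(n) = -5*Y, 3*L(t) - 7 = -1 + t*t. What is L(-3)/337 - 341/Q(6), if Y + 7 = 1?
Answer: -114767/10110 ≈ -11.352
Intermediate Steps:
Y = -6 (Y = -7 + 1 = -6)
L(t) = 2 + t**2/3 (L(t) = 7/3 + (-1 + t*t)/3 = 7/3 + (-1 + t**2)/3 = 7/3 + (-1/3 + t**2/3) = 2 + t**2/3)
Q(n) = 30 (Q(n) = -5*(-6) = 30)
L(-3)/337 - 341/Q(6) = (2 + (1/3)*(-3)**2)/337 - 341/30 = (2 + (1/3)*9)*(1/337) - 341*1/30 = (2 + 3)*(1/337) - 341/30 = 5*(1/337) - 341/30 = 5/337 - 341/30 = -114767/10110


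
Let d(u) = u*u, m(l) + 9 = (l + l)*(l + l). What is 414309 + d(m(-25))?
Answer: 6619390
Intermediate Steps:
m(l) = -9 + 4*l² (m(l) = -9 + (l + l)*(l + l) = -9 + (2*l)*(2*l) = -9 + 4*l²)
d(u) = u²
414309 + d(m(-25)) = 414309 + (-9 + 4*(-25)²)² = 414309 + (-9 + 4*625)² = 414309 + (-9 + 2500)² = 414309 + 2491² = 414309 + 6205081 = 6619390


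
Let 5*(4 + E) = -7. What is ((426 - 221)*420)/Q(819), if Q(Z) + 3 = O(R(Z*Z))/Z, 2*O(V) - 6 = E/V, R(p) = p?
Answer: -17518265037000/609647221 ≈ -28735.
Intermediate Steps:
E = -27/5 (E = -4 + (⅕)*(-7) = -4 - 7/5 = -27/5 ≈ -5.4000)
O(V) = 3 - 27/(10*V) (O(V) = 3 + (-27/(5*V))/2 = 3 - 27/(10*V))
Q(Z) = -3 + (3 - 27/(10*Z²))/Z
((426 - 221)*420)/Q(819) = ((426 - 221)*420)/(-3 + 3/819 - 27/10/819³) = (205*420)/(-3 + 3*(1/819) - 27/10*1/549353259) = 86100/(-3 + 1/273 - 1/203464170) = 86100/(-609647221/203464170) = 86100*(-203464170/609647221) = -17518265037000/609647221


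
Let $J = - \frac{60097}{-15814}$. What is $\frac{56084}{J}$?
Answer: $\frac{886912376}{60097} \approx 14758.0$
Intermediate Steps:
$J = \frac{60097}{15814}$ ($J = \left(-60097\right) \left(- \frac{1}{15814}\right) = \frac{60097}{15814} \approx 3.8002$)
$\frac{56084}{J} = \frac{56084}{\frac{60097}{15814}} = 56084 \cdot \frac{15814}{60097} = \frac{886912376}{60097}$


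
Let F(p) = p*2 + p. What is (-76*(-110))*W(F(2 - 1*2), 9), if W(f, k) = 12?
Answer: 100320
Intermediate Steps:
F(p) = 3*p (F(p) = 2*p + p = 3*p)
(-76*(-110))*W(F(2 - 1*2), 9) = -76*(-110)*12 = 8360*12 = 100320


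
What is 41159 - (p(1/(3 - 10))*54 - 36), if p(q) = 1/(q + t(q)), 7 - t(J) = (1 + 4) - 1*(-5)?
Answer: 453334/11 ≈ 41212.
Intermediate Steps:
t(J) = -3 (t(J) = 7 - ((1 + 4) - 1*(-5)) = 7 - (5 + 5) = 7 - 1*10 = 7 - 10 = -3)
p(q) = 1/(-3 + q) (p(q) = 1/(q - 3) = 1/(-3 + q))
41159 - (p(1/(3 - 10))*54 - 36) = 41159 - (54/(-3 + 1/(3 - 10)) - 36) = 41159 - (54/(-3 + 1/(-7)) - 36) = 41159 - (54/(-3 - ⅐) - 36) = 41159 - (54/(-22/7) - 36) = 41159 - (-7/22*54 - 36) = 41159 - (-189/11 - 36) = 41159 - 1*(-585/11) = 41159 + 585/11 = 453334/11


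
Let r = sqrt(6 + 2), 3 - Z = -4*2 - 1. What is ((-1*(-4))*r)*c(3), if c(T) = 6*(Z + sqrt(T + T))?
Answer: 48*sqrt(2)*(12 + sqrt(6)) ≈ 980.86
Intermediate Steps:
Z = 12 (Z = 3 - (-4*2 - 1) = 3 - (-8 - 1) = 3 - 1*(-9) = 3 + 9 = 12)
r = 2*sqrt(2) (r = sqrt(8) = 2*sqrt(2) ≈ 2.8284)
c(T) = 72 + 6*sqrt(2)*sqrt(T) (c(T) = 6*(12 + sqrt(T + T)) = 6*(12 + sqrt(2*T)) = 6*(12 + sqrt(2)*sqrt(T)) = 72 + 6*sqrt(2)*sqrt(T))
((-1*(-4))*r)*c(3) = ((-1*(-4))*(2*sqrt(2)))*(72 + 6*sqrt(2)*sqrt(3)) = (4*(2*sqrt(2)))*(72 + 6*sqrt(6)) = (8*sqrt(2))*(72 + 6*sqrt(6)) = 8*sqrt(2)*(72 + 6*sqrt(6))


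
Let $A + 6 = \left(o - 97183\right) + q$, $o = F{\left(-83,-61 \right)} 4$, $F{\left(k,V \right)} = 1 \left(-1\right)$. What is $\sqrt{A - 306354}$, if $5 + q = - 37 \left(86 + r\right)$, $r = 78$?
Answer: $2 i \sqrt{102405} \approx 640.02 i$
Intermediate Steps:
$q = -6073$ ($q = -5 - 37 \left(86 + 78\right) = -5 - 6068 = -6073$)
$F{\left(k,V \right)} = -1$
$o = -4$ ($o = \left(-1\right) 4 = -4$)
$A = -103266$ ($A = -6 - 103260 = -103266$)
$\sqrt{A - 306354} = \sqrt{-103266 - 306354} = \sqrt{-409620} = 2 i \sqrt{102405}$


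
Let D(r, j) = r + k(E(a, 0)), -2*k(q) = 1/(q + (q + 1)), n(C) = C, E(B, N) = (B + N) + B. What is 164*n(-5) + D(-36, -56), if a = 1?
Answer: -8561/10 ≈ -856.10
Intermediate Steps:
E(B, N) = N + 2*B
k(q) = -1/(2*(1 + 2*q)) (k(q) = -1/(2*(q + (q + 1))) = -1/(2*(q + (1 + q))) = -1/(2*(1 + 2*q)))
D(r, j) = -⅒ + r (D(r, j) = r - 1/(2 + 4*(0 + 2*1)) = r - 1/(2 + 4*(0 + 2)) = r - 1/(2 + 4*2) = r - 1/(2 + 8) = r - 1/10 = r - 1*⅒ = r - ⅒ = -⅒ + r)
164*n(-5) + D(-36, -56) = 164*(-5) + (-⅒ - 36) = -820 - 361/10 = -8561/10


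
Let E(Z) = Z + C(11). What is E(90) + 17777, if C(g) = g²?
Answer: 17988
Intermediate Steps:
E(Z) = 121 + Z (E(Z) = Z + 11² = Z + 121 = 121 + Z)
E(90) + 17777 = (121 + 90) + 17777 = 211 + 17777 = 17988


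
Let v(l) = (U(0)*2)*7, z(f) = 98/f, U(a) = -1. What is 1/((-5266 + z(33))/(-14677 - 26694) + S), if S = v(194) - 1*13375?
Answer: -1365243/18279064847 ≈ -7.4689e-5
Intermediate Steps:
v(l) = -14 (v(l) = -1*2*7 = -2*7 = -14)
S = -13389 (S = -14 - 1*13375 = -14 - 13375 = -13389)
1/((-5266 + z(33))/(-14677 - 26694) + S) = 1/((-5266 + 98/33)/(-14677 - 26694) - 13389) = 1/((-5266 + 98*(1/33))/(-41371) - 13389) = 1/((-5266 + 98/33)*(-1/41371) - 13389) = 1/(-173680/33*(-1/41371) - 13389) = 1/(173680/1365243 - 13389) = 1/(-18279064847/1365243) = -1365243/18279064847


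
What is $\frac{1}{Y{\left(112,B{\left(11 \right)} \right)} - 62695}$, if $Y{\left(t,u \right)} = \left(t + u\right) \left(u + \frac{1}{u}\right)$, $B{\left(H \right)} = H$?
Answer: $- \frac{11}{674639} \approx -1.6305 \cdot 10^{-5}$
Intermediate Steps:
$\frac{1}{Y{\left(112,B{\left(11 \right)} \right)} - 62695} = \frac{1}{\left(1 + 11^{2} + 112 \cdot 11 + \frac{112}{11}\right) - 62695} = \frac{1}{\left(1 + 121 + 1232 + 112 \cdot \frac{1}{11}\right) - 62695} = \frac{1}{\left(1 + 121 + 1232 + \frac{112}{11}\right) - 62695} = \frac{1}{\frac{15006}{11} - 62695} = \frac{1}{- \frac{674639}{11}} = - \frac{11}{674639}$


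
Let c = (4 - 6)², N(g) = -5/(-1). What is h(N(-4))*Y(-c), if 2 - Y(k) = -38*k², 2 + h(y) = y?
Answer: 1830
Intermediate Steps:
N(g) = 5 (N(g) = -5*(-1) = 5)
c = 4 (c = (-2)² = 4)
h(y) = -2 + y
Y(k) = 2 + 38*k² (Y(k) = 2 - (-38)*k² = 2 + 38*k²)
h(N(-4))*Y(-c) = (-2 + 5)*(2 + 38*(-1*4)²) = 3*(2 + 38*(-4)²) = 3*(2 + 38*16) = 3*(2 + 608) = 3*610 = 1830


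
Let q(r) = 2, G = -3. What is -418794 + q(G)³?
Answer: -418786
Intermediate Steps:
-418794 + q(G)³ = -418794 + 2³ = -418794 + 8 = -418786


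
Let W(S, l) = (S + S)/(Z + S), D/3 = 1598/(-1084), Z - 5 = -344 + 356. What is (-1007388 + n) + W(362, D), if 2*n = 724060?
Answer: -244589958/379 ≈ -6.4536e+5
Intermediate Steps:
n = 362030 (n = (1/2)*724060 = 362030)
Z = 17 (Z = 5 + (-344 + 356) = 5 + 12 = 17)
D = -2397/542 (D = 3*(1598/(-1084)) = 3*(1598*(-1/1084)) = 3*(-799/542) = -2397/542 ≈ -4.4225)
W(S, l) = 2*S/(17 + S) (W(S, l) = (S + S)/(17 + S) = (2*S)/(17 + S) = 2*S/(17 + S))
(-1007388 + n) + W(362, D) = (-1007388 + 362030) + 2*362/(17 + 362) = -645358 + 2*362/379 = -645358 + 2*362*(1/379) = -645358 + 724/379 = -244589958/379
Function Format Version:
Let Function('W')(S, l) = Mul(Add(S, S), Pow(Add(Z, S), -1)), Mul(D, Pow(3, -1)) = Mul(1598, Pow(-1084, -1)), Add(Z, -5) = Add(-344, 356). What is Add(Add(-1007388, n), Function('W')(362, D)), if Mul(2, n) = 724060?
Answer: Rational(-244589958, 379) ≈ -6.4536e+5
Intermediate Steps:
n = 362030 (n = Mul(Rational(1, 2), 724060) = 362030)
Z = 17 (Z = Add(5, Add(-344, 356)) = Add(5, 12) = 17)
D = Rational(-2397, 542) (D = Mul(3, Mul(1598, Pow(-1084, -1))) = Mul(3, Mul(1598, Rational(-1, 1084))) = Mul(3, Rational(-799, 542)) = Rational(-2397, 542) ≈ -4.4225)
Function('W')(S, l) = Mul(2, S, Pow(Add(17, S), -1)) (Function('W')(S, l) = Mul(Add(S, S), Pow(Add(17, S), -1)) = Mul(Mul(2, S), Pow(Add(17, S), -1)) = Mul(2, S, Pow(Add(17, S), -1)))
Add(Add(-1007388, n), Function('W')(362, D)) = Add(Add(-1007388, 362030), Mul(2, 362, Pow(Add(17, 362), -1))) = Add(-645358, Mul(2, 362, Pow(379, -1))) = Add(-645358, Mul(2, 362, Rational(1, 379))) = Add(-645358, Rational(724, 379)) = Rational(-244589958, 379)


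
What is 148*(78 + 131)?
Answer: 30932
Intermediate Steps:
148*(78 + 131) = 148*209 = 30932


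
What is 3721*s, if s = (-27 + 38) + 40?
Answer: 189771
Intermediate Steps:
s = 51 (s = 11 + 40 = 51)
3721*s = 3721*51 = 189771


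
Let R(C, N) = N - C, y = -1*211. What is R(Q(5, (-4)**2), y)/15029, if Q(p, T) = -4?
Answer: -207/15029 ≈ -0.013773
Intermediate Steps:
y = -211
R(Q(5, (-4)**2), y)/15029 = (-211 - 1*(-4))/15029 = (-211 + 4)*(1/15029) = -207*1/15029 = -207/15029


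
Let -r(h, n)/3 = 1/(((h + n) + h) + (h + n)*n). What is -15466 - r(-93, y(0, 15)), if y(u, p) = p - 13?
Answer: -1886853/122 ≈ -15466.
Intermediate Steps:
y(u, p) = -13 + p
r(h, n) = -3/(n + 2*h + n*(h + n)) (r(h, n) = -3/(((h + n) + h) + (h + n)*n) = -3/((n + 2*h) + n*(h + n)) = -3/(n + 2*h + n*(h + n)))
-15466 - r(-93, y(0, 15)) = -15466 - (-3)/((-13 + 15) + (-13 + 15)**2 + 2*(-93) - 93*(-13 + 15)) = -15466 - (-3)/(2 + 2**2 - 186 - 93*2) = -15466 - (-3)/(2 + 4 - 186 - 186) = -15466 - (-3)/(-366) = -15466 - (-3)*(-1)/366 = -15466 - 1*1/122 = -15466 - 1/122 = -1886853/122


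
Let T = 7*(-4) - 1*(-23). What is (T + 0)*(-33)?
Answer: 165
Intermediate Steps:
T = -5 (T = -28 + 23 = -5)
(T + 0)*(-33) = (-5 + 0)*(-33) = -5*(-33) = 165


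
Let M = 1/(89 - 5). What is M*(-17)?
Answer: -17/84 ≈ -0.20238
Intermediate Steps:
M = 1/84 ≈ 0.011905
M*(-17) = (1/84)*(-17) = -17/84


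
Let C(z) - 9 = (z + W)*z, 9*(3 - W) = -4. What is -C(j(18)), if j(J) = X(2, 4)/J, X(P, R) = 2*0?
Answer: -9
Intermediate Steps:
X(P, R) = 0
j(J) = 0 (j(J) = 0/J = 0)
W = 31/9 (W = 3 - ⅑*(-4) = 3 + 4/9 = 31/9 ≈ 3.4444)
C(z) = 9 + z*(31/9 + z) (C(z) = 9 + (z + 31/9)*z = 9 + (31/9 + z)*z = 9 + z*(31/9 + z))
-C(j(18)) = -(9 + 0² + (31/9)*0) = -(9 + 0 + 0) = -1*9 = -9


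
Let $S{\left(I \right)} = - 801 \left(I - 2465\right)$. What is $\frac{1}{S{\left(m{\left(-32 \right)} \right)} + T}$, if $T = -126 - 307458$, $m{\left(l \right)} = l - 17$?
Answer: $\frac{1}{1706130} \approx 5.8612 \cdot 10^{-7}$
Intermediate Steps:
$m{\left(l \right)} = -17 + l$ ($m{\left(l \right)} = l - 17 = -17 + l$)
$T = -307584$ ($T = -126 - 307458 = -307584$)
$S{\left(I \right)} = 1974465 - 801 I$ ($S{\left(I \right)} = - 801 \left(-2465 + I\right) = 1974465 - 801 I$)
$\frac{1}{S{\left(m{\left(-32 \right)} \right)} + T} = \frac{1}{\left(1974465 - 801 \left(-17 - 32\right)\right) - 307584} = \frac{1}{\left(1974465 - -39249\right) - 307584} = \frac{1}{\left(1974465 + 39249\right) - 307584} = \frac{1}{2013714 - 307584} = \frac{1}{1706130}$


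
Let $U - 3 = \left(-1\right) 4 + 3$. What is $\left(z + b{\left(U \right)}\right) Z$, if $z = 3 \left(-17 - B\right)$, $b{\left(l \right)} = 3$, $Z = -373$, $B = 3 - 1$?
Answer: $20142$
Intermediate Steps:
$U = 2$ ($U = 3 + \left(\left(-1\right) 4 + 3\right) = 3 + \left(-4 + 3\right) = 3 - 1 = 2$)
$B = 2$ ($B = 3 - 1 = 2$)
$z = -57$ ($z = 3 \left(-17 - 2\right) = 3 \left(-19\right) = -57$)
$\left(z + b{\left(U \right)}\right) Z = \left(-57 + 3\right) \left(-373\right) = \left(-54\right) \left(-373\right) = 20142$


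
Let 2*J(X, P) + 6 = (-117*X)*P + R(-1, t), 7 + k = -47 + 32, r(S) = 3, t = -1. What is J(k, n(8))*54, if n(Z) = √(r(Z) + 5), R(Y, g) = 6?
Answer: 138996*√2 ≈ 1.9657e+5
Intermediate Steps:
k = -22 (k = -7 + (-47 + 32) = -7 - 15 = -22)
n(Z) = 2*√2 (n(Z) = √(3 + 5) = √8 = 2*√2)
J(X, P) = -117*P*X/2 (J(X, P) = -3 + ((-117*X)*P + 6)/2 = -3 + (-117*P*X + 6)/2 = -3 + (6 - 117*P*X)/2 = -3 + (3 - 117*P*X/2) = -117*P*X/2)
J(k, n(8))*54 = -117/2*2*√2*(-22)*54 = (2574*√2)*54 = 138996*√2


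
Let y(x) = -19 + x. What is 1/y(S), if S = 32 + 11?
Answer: 1/24 ≈ 0.041667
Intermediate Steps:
S = 43
1/y(S) = 1/(-19 + 43) = 1/24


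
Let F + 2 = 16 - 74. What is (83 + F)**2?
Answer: 529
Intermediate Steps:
F = -60 (F = -2 + (16 - 74) = -2 - 58 = -60)
(83 + F)**2 = (83 - 60)**2 = 23**2 = 529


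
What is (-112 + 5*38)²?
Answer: 6084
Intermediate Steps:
(-112 + 5*38)² = (-112 + 190)² = 78² = 6084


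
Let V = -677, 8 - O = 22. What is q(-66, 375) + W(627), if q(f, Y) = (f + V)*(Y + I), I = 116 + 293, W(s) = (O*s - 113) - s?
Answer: -592030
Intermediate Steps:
O = -14 (O = 8 - 1*22 = 8 - 22 = -14)
W(s) = -113 - 15*s (W(s) = (-14*s - 113) - s = (-113 - 14*s) - s = -113 - 15*s)
I = 409
q(f, Y) = (-677 + f)*(409 + Y) (q(f, Y) = (f - 677)*(Y + 409) = (-677 + f)*(409 + Y))
q(-66, 375) + W(627) = (-276893 - 677*375 + 409*(-66) + 375*(-66)) + (-113 - 15*627) = (-276893 - 253875 - 26994 - 24750) + (-113 - 9405) = -582512 - 9518 = -592030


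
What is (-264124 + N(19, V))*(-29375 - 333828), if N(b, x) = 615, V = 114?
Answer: 95707259327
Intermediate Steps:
(-264124 + N(19, V))*(-29375 - 333828) = (-264124 + 615)*(-29375 - 333828) = -263509*(-363203) = 95707259327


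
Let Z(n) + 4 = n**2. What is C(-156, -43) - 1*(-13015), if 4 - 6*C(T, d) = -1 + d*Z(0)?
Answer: 77923/6 ≈ 12987.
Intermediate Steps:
Z(n) = -4 + n**2
C(T, d) = 5/6 + 2*d/3 (C(T, d) = 2/3 - (-1 + d*(-4 + 0**2))/6 = 2/3 - (-1 + d*(-4 + 0))/6 = 2/3 - (-1 + d*(-4))/6 = 2/3 - (-1 - 4*d)/6 = 2/3 + (1/6 + 2*d/3) = 5/6 + 2*d/3)
C(-156, -43) - 1*(-13015) = (5/6 + (2/3)*(-43)) - 1*(-13015) = (5/6 - 86/3) + 13015 = -167/6 + 13015 = 77923/6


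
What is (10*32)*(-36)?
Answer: -11520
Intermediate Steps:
(10*32)*(-36) = 320*(-36) = -11520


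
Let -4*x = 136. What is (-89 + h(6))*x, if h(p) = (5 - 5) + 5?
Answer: 2856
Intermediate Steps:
h(p) = 5 (h(p) = 0 + 5 = 5)
x = -34 (x = -¼*136 = -34)
(-89 + h(6))*x = (-89 + 5)*(-34) = -84*(-34) = 2856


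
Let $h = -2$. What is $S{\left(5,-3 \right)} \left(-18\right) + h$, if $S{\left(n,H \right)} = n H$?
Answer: $268$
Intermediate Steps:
$S{\left(n,H \right)} = H n$
$S{\left(5,-3 \right)} \left(-18\right) + h = \left(-3\right) 5 \left(-18\right) - 2 = \left(-15\right) \left(-18\right) - 2 = 270 - 2 = 268$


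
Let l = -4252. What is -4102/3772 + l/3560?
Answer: -957552/419635 ≈ -2.2819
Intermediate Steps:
-4102/3772 + l/3560 = -4102/3772 - 4252/3560 = -4102*1/3772 - 4252*1/3560 = -2051/1886 - 1063/890 = -957552/419635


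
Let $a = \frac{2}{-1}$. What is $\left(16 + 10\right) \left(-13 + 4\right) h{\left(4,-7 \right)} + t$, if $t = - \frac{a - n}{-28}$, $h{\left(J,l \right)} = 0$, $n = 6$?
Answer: $- \frac{2}{7} \approx -0.28571$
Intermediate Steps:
$a = -2$ ($a = 2 \left(-1\right) = -2$)
$t = - \frac{2}{7}$ ($t = - \frac{-2 - 6}{-28} = - \frac{\left(-2 - 6\right) \left(-1\right)}{28} = - \frac{\left(-8\right) \left(-1\right)}{28} = \left(-1\right) \frac{2}{7} = - \frac{2}{7} \approx -0.28571$)
$\left(16 + 10\right) \left(-13 + 4\right) h{\left(4,-7 \right)} + t = \left(16 + 10\right) \left(-13 + 4\right) 0 - \frac{2}{7} = 26 \left(-9\right) 0 - \frac{2}{7} = \left(-234\right) 0 - \frac{2}{7} = 0 - \frac{2}{7} = - \frac{2}{7}$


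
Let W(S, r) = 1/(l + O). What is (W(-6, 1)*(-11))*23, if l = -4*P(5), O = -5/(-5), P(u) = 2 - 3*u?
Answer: -253/53 ≈ -4.7736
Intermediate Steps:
O = 1 (O = -5*(-1/5) = 1)
l = 52 (l = -4*(2 - 3*5) = -4*(2 - 15) = -4*(-13) = 52)
W(S, r) = 1/53 (W(S, r) = 1/(52 + 1) = 1/53)
(W(-6, 1)*(-11))*23 = ((1/53)*(-11))*23 = -11/53*23 = -253/53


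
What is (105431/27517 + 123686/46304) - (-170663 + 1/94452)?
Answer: 2567418626282758559/15043218538992 ≈ 1.7067e+5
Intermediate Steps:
(105431/27517 + 123686/46304) - (-170663 + 1/94452) = (105431*(1/27517) + 123686*(1/46304)) - (-170663 + 1/94452) = (105431/27517 + 61843/23152) - 1*(-16119461675/94452) = 4142672343/637073584 + 16119461675/94452 = 2567418626282758559/15043218538992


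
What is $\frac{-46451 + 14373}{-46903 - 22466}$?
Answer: $\frac{32078}{69369} \approx 0.46243$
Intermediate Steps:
$\frac{-46451 + 14373}{-46903 - 22466} = - \frac{32078}{-69369} = \left(-32078\right) \left(- \frac{1}{69369}\right) = \frac{32078}{69369}$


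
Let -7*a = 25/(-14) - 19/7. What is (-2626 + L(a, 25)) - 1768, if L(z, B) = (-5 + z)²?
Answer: -857503/196 ≈ -4375.0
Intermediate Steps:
a = 9/14 (a = -(25/(-14) - 19/7)/7 = -(25*(-1/14) - 19*⅐)/7 = -(-25/14 - 19/7)/7 = -⅐*(-9/2) = 9/14 ≈ 0.64286)
(-2626 + L(a, 25)) - 1768 = (-2626 + (-5 + 9/14)²) - 1768 = (-2626 + (-61/14)²) - 1768 = (-2626 + 3721/196) - 1768 = -510975/196 - 1768 = -857503/196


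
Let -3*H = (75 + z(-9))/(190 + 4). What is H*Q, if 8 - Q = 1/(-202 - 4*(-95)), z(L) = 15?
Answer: -21345/17266 ≈ -1.2362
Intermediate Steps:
H = -15/97 (H = -(75 + 15)/(3*(190 + 4)) = -30/194 = -⅓*45/97 = -15/97 ≈ -0.15464)
Q = 1423/178 (Q = 8 - 1/(-202 - 4*(-95)) = 8 - 1/(-202 + 380) = 8 - 1/178 = 1423/178 ≈ 7.9944)
H*Q = -15/97*1423/178 = -21345/17266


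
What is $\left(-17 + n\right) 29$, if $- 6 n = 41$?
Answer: $- \frac{4147}{6} \approx -691.17$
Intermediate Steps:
$n = - \frac{41}{6}$ ($n = \left(- \frac{1}{6}\right) 41 = - \frac{41}{6} \approx -6.8333$)
$\left(-17 + n\right) 29 = \left(-17 - \frac{41}{6}\right) 29 = \left(- \frac{143}{6}\right) 29 = - \frac{4147}{6}$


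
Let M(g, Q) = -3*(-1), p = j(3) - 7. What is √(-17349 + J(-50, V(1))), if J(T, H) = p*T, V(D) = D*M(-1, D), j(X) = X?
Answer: I*√17149 ≈ 130.95*I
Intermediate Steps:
p = -4 (p = 3 - 7 = -4)
M(g, Q) = 3
V(D) = 3*D (V(D) = D*3 = 3*D)
J(T, H) = -4*T
√(-17349 + J(-50, V(1))) = √(-17349 - 4*(-50)) = √(-17349 + 200) = √(-17149) = I*√17149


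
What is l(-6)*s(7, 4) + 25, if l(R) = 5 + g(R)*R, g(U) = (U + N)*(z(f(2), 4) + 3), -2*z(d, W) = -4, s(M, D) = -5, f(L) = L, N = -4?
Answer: -1500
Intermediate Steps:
z(d, W) = 2 (z(d, W) = -½*(-4) = 2)
g(U) = -20 + 5*U (g(U) = (U - 4)*(2 + 3) = (-4 + U)*5 = -20 + 5*U)
l(R) = 5 + R*(-20 + 5*R) (l(R) = 5 + (-20 + 5*R)*R = 5 + R*(-20 + 5*R))
l(-6)*s(7, 4) + 25 = (5 + 5*(-6)*(-4 - 6))*(-5) + 25 = (5 + 5*(-6)*(-10))*(-5) + 25 = (5 + 300)*(-5) + 25 = 305*(-5) + 25 = -1525 + 25 = -1500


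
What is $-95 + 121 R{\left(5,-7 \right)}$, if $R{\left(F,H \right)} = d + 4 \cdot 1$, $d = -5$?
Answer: $-216$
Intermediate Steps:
$R{\left(F,H \right)} = -1$ ($R{\left(F,H \right)} = -5 + 4 \cdot 1 = -5 + 4 = -1$)
$-95 + 121 R{\left(5,-7 \right)} = -95 + 121 \left(-1\right) = -95 - 121 = -216$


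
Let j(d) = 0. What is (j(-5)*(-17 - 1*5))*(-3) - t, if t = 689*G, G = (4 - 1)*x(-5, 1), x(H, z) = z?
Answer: -2067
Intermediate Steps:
G = 3 (G = (4 - 1)*1 = 3*1 = 3)
t = 2067 (t = 689*3 = 2067)
(j(-5)*(-17 - 1*5))*(-3) - t = (0*(-17 - 1*5))*(-3) - 1*2067 = (0*(-17 - 5))*(-3) - 2067 = (0*(-22))*(-3) - 2067 = 0*(-3) - 2067 = 0 - 2067 = -2067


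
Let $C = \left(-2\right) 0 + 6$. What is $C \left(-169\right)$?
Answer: $-1014$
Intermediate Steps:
$C = 6$ ($C = 0 + 6 = 6$)
$C \left(-169\right) = 6 \left(-169\right) = -1014$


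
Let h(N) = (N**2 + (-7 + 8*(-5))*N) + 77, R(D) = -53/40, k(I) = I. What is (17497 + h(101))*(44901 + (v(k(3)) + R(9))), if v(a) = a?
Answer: 10340187999/10 ≈ 1.0340e+9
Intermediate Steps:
R(D) = -53/40 (R(D) = -53*1/40 = -53/40)
h(N) = 77 + N**2 - 47*N (h(N) = (N**2 + (-7 - 40)*N) + 77 = (N**2 - 47*N) + 77 = 77 + N**2 - 47*N)
(17497 + h(101))*(44901 + (v(k(3)) + R(9))) = (17497 + (77 + 101**2 - 47*101))*(44901 + (3 - 53/40)) = (17497 + (77 + 10201 - 4747))*(44901 + 67/40) = (17497 + 5531)*(1796107/40) = 23028*(1796107/40) = 10340187999/10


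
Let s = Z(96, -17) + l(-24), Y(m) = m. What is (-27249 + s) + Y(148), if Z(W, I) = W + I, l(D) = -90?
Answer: -27112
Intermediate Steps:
Z(W, I) = I + W
s = -11 (s = (-17 + 96) - 90 = 79 - 90 = -11)
(-27249 + s) + Y(148) = (-27249 - 11) + 148 = -27260 + 148 = -27112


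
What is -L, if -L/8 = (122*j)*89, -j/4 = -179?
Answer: 62194624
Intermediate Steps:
j = 716 (j = -4*(-179) = 716)
L = -62194624 (L = -8*122*716*89 = -698816*89 = -8*7774328 = -62194624)
-L = -1*(-62194624) = 62194624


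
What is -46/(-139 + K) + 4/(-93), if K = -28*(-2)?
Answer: 3946/7719 ≈ 0.51121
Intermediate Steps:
K = 56
-46/(-139 + K) + 4/(-93) = -46/(-139 + 56) + 4/(-93) = -46/(-83) + 4*(-1/93) = -46*(-1/83) - 4/93 = 46/83 - 4/93 = 3946/7719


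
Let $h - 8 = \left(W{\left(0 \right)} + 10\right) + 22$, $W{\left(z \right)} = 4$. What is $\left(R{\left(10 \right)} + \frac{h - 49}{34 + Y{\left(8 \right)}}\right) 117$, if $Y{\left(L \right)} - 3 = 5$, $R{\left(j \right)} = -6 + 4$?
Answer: $- \frac{3471}{14} \approx -247.93$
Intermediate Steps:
$R{\left(j \right)} = -2$
$Y{\left(L \right)} = 8$ ($Y{\left(L \right)} = 3 + 5 = 8$)
$h = 44$ ($h = 8 + \left(\left(4 + 10\right) + 22\right) = 8 + \left(14 + 22\right) = 8 + 36 = 44$)
$\left(R{\left(10 \right)} + \frac{h - 49}{34 + Y{\left(8 \right)}}\right) 117 = \left(-2 + \frac{44 - 49}{34 + 8}\right) 117 = \left(-2 - \frac{5}{42}\right) 117 = \left(- \frac{89}{42}\right) 117 = - \frac{3471}{14}$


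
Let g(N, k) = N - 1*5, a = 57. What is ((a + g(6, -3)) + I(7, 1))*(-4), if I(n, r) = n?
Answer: -260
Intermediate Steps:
g(N, k) = -5 + N (g(N, k) = N - 5 = -5 + N)
((a + g(6, -3)) + I(7, 1))*(-4) = ((57 + (-5 + 6)) + 7)*(-4) = ((57 + 1) + 7)*(-4) = (58 + 7)*(-4) = 65*(-4) = -260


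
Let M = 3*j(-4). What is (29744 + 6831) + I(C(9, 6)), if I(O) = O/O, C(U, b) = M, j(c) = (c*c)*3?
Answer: 36576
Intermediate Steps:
j(c) = 3*c**2 (j(c) = c**2*3 = 3*c**2)
M = 144 (M = 3*(3*(-4)**2) = 3*(3*16) = 3*48 = 144)
C(U, b) = 144
I(O) = 1
(29744 + 6831) + I(C(9, 6)) = (29744 + 6831) + 1 = 36575 + 1 = 36576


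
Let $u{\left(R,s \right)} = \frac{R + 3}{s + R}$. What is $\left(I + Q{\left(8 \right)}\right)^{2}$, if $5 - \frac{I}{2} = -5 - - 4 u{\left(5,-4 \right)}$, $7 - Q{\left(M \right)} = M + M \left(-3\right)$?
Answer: $441$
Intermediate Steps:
$u{\left(R,s \right)} = \frac{3 + R}{R + s}$
$Q{\left(M \right)} = 7 + 2 M$ ($Q{\left(M \right)} = 7 - \left(M + M \left(-3\right)\right) = 7 - \left(M - 3 M\right) = 7 - - 2 M = 7 + 2 M$)
$I = -44$ ($I = 10 - 2 \left(-5 - - 4 \frac{3 + 5}{5 - 4}\right) = 10 - 2 \left(-5 - - 4 \cdot 1^{-1} \cdot 8\right) = 10 - 2 \left(-5 - - 4 \cdot 1 \cdot 8\right) = 10 - 2 \left(-5 - \left(-4\right) 8\right) = 10 - 2 \left(-5 - -32\right) = 10 - 2 \left(-5 + 32\right) = 10 - 54 = -44$)
$\left(I + Q{\left(8 \right)}\right)^{2} = \left(-44 + \left(7 + 2 \cdot 8\right)\right)^{2} = \left(-44 + \left(7 + 16\right)\right)^{2} = \left(-44 + 23\right)^{2} = \left(-21\right)^{2} = 441$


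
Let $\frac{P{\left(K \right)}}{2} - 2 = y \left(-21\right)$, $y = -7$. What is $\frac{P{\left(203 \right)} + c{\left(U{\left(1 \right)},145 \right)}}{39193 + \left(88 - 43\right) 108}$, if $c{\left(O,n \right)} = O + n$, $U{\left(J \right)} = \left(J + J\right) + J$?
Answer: $\frac{446}{44053} \approx 0.010124$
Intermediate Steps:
$U{\left(J \right)} = 3 J$ ($U{\left(J \right)} = 2 J + J = 3 J$)
$P{\left(K \right)} = 298$ ($P{\left(K \right)} = 4 + 2 \left(\left(-7\right) \left(-21\right)\right) = 4 + 2 \cdot 147 = 4 + 294 = 298$)
$\frac{P{\left(203 \right)} + c{\left(U{\left(1 \right)},145 \right)}}{39193 + \left(88 - 43\right) 108} = \frac{298 + \left(3 \cdot 1 + 145\right)}{39193 + \left(88 - 43\right) 108} = \frac{298 + \left(3 + 145\right)}{39193 + 45 \cdot 108} = \frac{298 + 148}{39193 + 4860} = \frac{446}{44053}$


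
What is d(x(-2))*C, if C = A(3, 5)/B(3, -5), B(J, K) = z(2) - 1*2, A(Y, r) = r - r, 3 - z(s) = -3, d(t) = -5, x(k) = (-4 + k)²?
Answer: 0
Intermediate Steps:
z(s) = 6 (z(s) = 3 - 1*(-3) = 3 + 3 = 6)
A(Y, r) = 0
B(J, K) = 4 (B(J, K) = 6 - 1*2 = 6 - 2 = 4)
C = 0 (C = 0/4 = 0*(¼) = 0)
d(x(-2))*C = -5*0 = 0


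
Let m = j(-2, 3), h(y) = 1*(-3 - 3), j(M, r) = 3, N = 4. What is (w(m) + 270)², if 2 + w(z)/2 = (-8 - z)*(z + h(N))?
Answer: 110224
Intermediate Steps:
h(y) = -6 (h(y) = 1*(-6) = -6)
m = 3
w(z) = -4 + 2*(-8 - z)*(-6 + z) (w(z) = -4 + 2*((-8 - z)*(z - 6)) = -4 + 2*((-8 - z)*(-6 + z)) = -4 + 2*(-8 - z)*(-6 + z))
(w(m) + 270)² = ((92 - 4*3 - 2*3²) + 270)² = ((92 - 12 - 2*9) + 270)² = ((92 - 12 - 18) + 270)² = (62 + 270)² = 332² = 110224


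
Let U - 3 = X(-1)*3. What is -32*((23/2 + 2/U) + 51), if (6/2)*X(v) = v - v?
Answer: -6064/3 ≈ -2021.3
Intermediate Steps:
X(v) = 0 (X(v) = (v - v)/3 = (⅓)*0 = 0)
U = 3 (U = 3 + 0*3 = 3 + 0 = 3)
-32*((23/2 + 2/U) + 51) = -32*((23/2 + 2/3) + 51) = -32*((23*(½) + 2*(⅓)) + 51) = -32*((23/2 + ⅔) + 51) = -32*(73/6 + 51) = -32*379/6 = -6064/3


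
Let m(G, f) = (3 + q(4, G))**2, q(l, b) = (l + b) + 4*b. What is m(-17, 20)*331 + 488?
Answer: 2014292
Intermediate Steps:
q(l, b) = l + 5*b (q(l, b) = (b + l) + 4*b = l + 5*b)
m(G, f) = (7 + 5*G)**2 (m(G, f) = (3 + (4 + 5*G))**2 = (7 + 5*G)**2)
m(-17, 20)*331 + 488 = (7 + 5*(-17))**2*331 + 488 = (7 - 85)**2*331 + 488 = (-78)**2*331 + 488 = 6084*331 + 488 = 2013804 + 488 = 2014292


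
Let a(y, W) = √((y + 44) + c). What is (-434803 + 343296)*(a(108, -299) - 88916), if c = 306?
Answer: 8136436412 - 91507*√458 ≈ 8.1345e+9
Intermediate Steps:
a(y, W) = √(350 + y) (a(y, W) = √((y + 44) + 306) = √((44 + y) + 306) = √(350 + y))
(-434803 + 343296)*(a(108, -299) - 88916) = (-434803 + 343296)*(√(350 + 108) - 88916) = -91507*(√458 - 88916) = -91507*(-88916 + √458) = 8136436412 - 91507*√458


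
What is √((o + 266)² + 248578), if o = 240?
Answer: √504614 ≈ 710.36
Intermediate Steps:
√((o + 266)² + 248578) = √((240 + 266)² + 248578) = √(506² + 248578) = √(256036 + 248578) = √504614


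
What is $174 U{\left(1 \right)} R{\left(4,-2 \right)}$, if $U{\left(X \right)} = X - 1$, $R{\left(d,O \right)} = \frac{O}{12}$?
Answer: $0$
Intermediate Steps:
$R{\left(d,O \right)} = \frac{O}{12}$ ($R{\left(d,O \right)} = O \frac{1}{12} = \frac{O}{12}$)
$U{\left(X \right)} = -1 + X$
$174 U{\left(1 \right)} R{\left(4,-2 \right)} = 174 \left(-1 + 1\right) \frac{1}{12} \left(-2\right) = 174 \cdot 0 \left(- \frac{1}{6}\right) = 0 \left(- \frac{1}{6}\right) = 0$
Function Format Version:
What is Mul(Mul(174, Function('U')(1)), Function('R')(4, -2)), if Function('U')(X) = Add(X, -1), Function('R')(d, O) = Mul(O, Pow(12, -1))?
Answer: 0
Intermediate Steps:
Function('R')(d, O) = Mul(Rational(1, 12), O) (Function('R')(d, O) = Mul(O, Rational(1, 12)) = Mul(Rational(1, 12), O))
Function('U')(X) = Add(-1, X)
Mul(Mul(174, Function('U')(1)), Function('R')(4, -2)) = Mul(Mul(174, Add(-1, 1)), Mul(Rational(1, 12), -2)) = Mul(Mul(174, 0), Rational(-1, 6)) = Mul(0, Rational(-1, 6)) = 0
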